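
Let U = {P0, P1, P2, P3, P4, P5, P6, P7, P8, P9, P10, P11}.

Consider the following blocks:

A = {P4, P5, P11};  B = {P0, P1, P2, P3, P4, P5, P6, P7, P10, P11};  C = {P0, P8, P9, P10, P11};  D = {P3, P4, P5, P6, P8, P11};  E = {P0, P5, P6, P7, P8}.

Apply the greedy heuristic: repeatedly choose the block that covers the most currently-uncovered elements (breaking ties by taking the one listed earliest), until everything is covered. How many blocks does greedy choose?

Greedy: pick B (covers 10 new) → pick C (covers 2 new). Total picks: 2.

2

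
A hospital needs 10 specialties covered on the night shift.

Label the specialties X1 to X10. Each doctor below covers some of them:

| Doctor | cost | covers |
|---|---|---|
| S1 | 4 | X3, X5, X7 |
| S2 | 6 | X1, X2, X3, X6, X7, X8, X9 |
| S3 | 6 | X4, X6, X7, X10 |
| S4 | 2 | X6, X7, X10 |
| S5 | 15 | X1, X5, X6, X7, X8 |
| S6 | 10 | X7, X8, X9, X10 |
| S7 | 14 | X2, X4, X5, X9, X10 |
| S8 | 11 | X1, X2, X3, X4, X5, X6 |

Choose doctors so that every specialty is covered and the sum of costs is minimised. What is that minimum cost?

16

S1, S2, S3 together cover every specialty (S1 ∪ S2 ∪ S3 = {X1, X2, X3, X4, X5, X6, X7, X8, X9, X10}); total cost 4 + 6 + 6 = 16.
The greedy pick S4, S2, S1, S3 costs 18; no covering selection beats 16.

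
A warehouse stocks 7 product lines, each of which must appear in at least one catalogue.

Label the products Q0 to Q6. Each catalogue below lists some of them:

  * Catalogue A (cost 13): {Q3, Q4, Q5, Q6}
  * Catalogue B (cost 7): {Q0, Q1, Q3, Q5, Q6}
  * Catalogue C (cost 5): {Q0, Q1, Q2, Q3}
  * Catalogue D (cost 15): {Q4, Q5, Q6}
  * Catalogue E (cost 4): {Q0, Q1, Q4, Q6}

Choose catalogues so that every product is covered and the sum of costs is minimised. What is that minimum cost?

B, C, E together cover every product (B ∪ C ∪ E = {Q0, Q1, Q2, Q3, Q4, Q5, Q6}); total cost 7 + 5 + 4 = 16.
No covering selection has total cost below 16.

16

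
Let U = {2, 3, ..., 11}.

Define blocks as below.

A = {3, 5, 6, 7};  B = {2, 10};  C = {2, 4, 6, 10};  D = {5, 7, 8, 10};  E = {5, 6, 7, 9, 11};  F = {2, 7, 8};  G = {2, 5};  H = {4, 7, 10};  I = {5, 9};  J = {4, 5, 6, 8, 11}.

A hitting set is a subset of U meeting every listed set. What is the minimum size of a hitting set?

The 3 elements {2, 4, 5} hit every block.
No choice of 2 elements meets every block, so 3 is the minimum.

3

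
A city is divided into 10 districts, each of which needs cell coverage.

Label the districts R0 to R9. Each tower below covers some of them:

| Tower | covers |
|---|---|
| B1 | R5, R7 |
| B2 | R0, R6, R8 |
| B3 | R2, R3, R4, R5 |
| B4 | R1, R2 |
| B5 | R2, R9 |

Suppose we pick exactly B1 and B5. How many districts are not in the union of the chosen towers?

6

Union of B1, B5 = {R2, R5, R7, R9}.
Not covered: R0, R1, R3, R4, R6, R8 — 6 districts.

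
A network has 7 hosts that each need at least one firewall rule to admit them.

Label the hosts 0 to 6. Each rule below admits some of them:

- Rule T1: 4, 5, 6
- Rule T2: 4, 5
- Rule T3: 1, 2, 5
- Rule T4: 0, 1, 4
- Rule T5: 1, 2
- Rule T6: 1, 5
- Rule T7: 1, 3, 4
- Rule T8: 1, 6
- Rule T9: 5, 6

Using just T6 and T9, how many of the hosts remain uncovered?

4

Union of T6, T9 = {1, 5, 6}.
Not covered: 0, 2, 3, 4 — 4 hosts.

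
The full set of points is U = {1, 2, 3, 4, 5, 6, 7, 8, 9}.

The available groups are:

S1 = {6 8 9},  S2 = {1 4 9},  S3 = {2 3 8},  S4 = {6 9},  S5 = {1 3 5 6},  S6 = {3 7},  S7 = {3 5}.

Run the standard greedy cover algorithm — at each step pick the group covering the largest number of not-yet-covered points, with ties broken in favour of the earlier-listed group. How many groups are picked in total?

Greedy: pick S5 (covers 4 new) → pick S1 (covers 2 new) → pick S2 (covers 1 new) → pick S3 (covers 1 new) → pick S6 (covers 1 new). Total picks: 5.
(The true minimum cover uses only 4 groups, so greedy is not optimal here.)

5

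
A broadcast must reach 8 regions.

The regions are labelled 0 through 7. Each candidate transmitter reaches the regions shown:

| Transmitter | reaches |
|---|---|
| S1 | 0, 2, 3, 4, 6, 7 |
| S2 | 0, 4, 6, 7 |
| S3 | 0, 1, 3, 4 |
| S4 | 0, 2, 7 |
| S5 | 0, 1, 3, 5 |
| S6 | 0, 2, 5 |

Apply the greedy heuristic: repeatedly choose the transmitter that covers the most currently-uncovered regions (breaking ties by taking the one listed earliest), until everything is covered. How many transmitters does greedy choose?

Greedy: pick S1 (covers 6 new) → pick S5 (covers 2 new). Total picks: 2.

2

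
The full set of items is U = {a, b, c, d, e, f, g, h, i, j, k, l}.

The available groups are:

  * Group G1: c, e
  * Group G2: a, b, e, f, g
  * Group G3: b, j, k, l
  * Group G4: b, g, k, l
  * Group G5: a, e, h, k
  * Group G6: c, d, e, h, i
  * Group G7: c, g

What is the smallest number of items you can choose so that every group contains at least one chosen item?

3

T = {b, c, k} meets every group (each contains at least one member of T), and |T| = 3.
No choice of 2 items meets every group, so 3 is the minimum.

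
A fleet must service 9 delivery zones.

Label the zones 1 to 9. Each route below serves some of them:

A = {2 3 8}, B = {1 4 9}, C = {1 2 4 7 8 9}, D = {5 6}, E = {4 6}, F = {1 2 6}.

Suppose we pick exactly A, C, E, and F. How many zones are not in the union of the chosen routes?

Union of A, C, E, F = {1, 2, 3, 4, 6, 7, 8, 9}.
Not covered: 5 — 1 zone.

1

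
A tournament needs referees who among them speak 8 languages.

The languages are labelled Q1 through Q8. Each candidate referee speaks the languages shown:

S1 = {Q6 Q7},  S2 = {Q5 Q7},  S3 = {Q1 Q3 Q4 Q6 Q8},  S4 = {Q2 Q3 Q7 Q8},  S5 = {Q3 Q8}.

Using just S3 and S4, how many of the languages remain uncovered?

Union of S3, S4 = {Q1, Q2, Q3, Q4, Q6, Q7, Q8}.
Not covered: Q5 — 1 language.

1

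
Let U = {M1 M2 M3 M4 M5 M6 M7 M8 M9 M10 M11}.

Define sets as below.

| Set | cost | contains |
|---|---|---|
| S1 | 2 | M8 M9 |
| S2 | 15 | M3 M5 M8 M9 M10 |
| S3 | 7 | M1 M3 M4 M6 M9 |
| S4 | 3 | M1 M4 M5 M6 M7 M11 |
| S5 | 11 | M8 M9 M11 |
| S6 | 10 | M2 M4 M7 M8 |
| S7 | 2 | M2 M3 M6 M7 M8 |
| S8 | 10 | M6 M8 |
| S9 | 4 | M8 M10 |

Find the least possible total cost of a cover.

S1, S4, S7, S9 together cover every point (S1 ∪ S4 ∪ S7 ∪ S9 = {M1, M2, M3, M4, M5, M6, M7, M8, M9, M10, M11}); total cost 2 + 3 + 2 + 4 = 11.
No covering selection has total cost below 11.

11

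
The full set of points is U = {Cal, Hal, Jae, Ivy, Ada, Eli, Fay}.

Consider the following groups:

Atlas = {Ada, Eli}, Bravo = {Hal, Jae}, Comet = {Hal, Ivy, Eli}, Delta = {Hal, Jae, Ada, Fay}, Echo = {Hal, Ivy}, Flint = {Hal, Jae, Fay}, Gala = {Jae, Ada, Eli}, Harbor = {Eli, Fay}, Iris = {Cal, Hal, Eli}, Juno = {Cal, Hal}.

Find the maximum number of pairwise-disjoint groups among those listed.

Atlas, Juno are pairwise disjoint (Atlas={Ada,Eli}; Juno={Cal,Hal}).
Every remaining group overlaps one of these, and no 3 of the listed groups are pairwise disjoint, so 2 is the maximum.

2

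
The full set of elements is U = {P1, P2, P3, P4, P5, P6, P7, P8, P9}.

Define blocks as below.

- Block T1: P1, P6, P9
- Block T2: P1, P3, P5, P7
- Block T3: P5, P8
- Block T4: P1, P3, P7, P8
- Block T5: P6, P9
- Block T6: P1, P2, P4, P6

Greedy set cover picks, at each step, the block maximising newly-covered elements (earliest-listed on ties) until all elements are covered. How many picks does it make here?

Greedy: pick T2 (covers 4 new) → pick T6 (covers 3 new) → pick T1 (covers 1 new) → pick T3 (covers 1 new). Total picks: 4.

4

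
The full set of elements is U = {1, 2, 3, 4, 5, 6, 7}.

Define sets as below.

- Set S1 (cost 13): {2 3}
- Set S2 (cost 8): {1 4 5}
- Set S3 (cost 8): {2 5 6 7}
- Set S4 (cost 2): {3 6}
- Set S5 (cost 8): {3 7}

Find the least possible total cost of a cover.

S2, S3, S4 together cover every element (S2 ∪ S3 ∪ S4 = {1, 2, 3, 4, 5, 6, 7}); total cost 8 + 8 + 2 = 18.
No covering selection has total cost below 18.

18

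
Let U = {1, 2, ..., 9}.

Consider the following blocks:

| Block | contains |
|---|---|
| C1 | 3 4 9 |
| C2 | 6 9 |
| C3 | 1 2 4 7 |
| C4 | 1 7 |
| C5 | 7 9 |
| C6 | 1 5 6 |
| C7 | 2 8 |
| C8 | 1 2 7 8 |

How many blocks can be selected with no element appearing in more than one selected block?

3

C1, C6, C7 are pairwise disjoint (C1={3,4,9}; C6={1,5,6}; C7={2,8}).
Every remaining block overlaps one of these, and no 4 of the listed blocks are pairwise disjoint, so 3 is the maximum.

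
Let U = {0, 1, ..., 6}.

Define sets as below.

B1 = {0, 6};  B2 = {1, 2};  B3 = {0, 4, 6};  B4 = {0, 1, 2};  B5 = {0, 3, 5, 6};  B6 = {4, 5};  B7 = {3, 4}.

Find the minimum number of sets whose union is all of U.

B2, B5, and B6 cover everything between them: the union {0, 1, 2, 3, 4, 5, 6} is all of U.
No 2 of the 7 sets cover everything (all 21 combinations miss at least one item), so 3 is optimal.

3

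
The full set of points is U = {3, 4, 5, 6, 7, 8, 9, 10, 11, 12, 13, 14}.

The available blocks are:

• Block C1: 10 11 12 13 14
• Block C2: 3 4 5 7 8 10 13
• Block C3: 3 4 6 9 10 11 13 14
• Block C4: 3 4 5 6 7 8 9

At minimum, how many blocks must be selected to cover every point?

C1 and C4 together: C1 ∪ C4 = {3, 4, 5, 6, 7, 8, 9, 10, 11, 12, 13, 14} — every point is covered.
No single block has all 12 points (the largest, C3, has 8), so 2 is optimal.

2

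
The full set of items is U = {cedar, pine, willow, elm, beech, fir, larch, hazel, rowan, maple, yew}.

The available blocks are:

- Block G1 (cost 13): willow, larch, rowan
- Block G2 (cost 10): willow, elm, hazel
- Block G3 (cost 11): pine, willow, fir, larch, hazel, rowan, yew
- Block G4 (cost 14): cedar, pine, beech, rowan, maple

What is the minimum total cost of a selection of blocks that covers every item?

35

G2, G3, G4 together cover every item (G2 ∪ G3 ∪ G4 = {cedar, pine, willow, elm, beech, fir, larch, hazel, rowan, maple, yew}); total cost 10 + 11 + 14 = 35.
No covering selection has total cost below 35.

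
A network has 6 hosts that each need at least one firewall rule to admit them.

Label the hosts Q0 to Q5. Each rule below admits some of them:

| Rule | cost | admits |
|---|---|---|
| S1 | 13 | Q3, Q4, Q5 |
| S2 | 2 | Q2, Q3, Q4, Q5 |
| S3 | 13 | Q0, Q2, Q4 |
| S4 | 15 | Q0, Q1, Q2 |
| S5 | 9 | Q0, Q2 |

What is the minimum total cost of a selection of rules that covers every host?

S2, S4 together cover every host (S2 ∪ S4 = {Q0, Q1, Q2, Q3, Q4, Q5}); total cost 2 + 15 = 17.
No covering selection has total cost below 17.

17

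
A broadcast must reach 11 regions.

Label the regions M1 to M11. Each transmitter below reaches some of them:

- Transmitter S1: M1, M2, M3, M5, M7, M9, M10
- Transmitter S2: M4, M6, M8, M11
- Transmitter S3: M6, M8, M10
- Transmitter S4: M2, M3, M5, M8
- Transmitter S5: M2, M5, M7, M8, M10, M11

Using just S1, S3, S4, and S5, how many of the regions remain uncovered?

1

Union of S1, S3, S4, S5 = {M1, M2, M3, M5, M6, M7, M8, M9, M10, M11}.
Not covered: M4 — 1 region.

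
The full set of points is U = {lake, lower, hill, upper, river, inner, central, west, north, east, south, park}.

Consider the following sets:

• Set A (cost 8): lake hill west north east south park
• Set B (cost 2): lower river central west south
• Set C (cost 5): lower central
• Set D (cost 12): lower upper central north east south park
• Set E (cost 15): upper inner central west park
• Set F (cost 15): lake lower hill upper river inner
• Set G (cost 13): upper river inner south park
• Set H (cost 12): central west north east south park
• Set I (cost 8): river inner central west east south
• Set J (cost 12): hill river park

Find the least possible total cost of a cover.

A, B, G together cover every point (A ∪ B ∪ G = {lake, lower, hill, upper, river, inner, central, west, north, east, south, park}); total cost 8 + 2 + 13 = 23.
No covering selection has total cost below 23.

23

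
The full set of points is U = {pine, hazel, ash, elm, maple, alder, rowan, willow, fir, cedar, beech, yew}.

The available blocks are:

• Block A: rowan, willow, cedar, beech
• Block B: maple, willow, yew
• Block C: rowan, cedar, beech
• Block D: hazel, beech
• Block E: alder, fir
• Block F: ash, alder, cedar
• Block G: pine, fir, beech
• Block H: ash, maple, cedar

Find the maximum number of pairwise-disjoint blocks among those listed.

3

B, D, E are pairwise disjoint (B={maple,willow,yew}; D={hazel,beech}; E={alder,fir}).
Every remaining block overlaps one of these, and no 4 of the listed blocks are pairwise disjoint, so 3 is the maximum.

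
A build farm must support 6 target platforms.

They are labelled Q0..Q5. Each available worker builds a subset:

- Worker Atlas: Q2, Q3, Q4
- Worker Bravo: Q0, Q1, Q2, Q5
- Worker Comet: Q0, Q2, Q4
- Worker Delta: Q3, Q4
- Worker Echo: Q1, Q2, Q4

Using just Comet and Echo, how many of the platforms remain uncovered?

Union of Comet, Echo = {Q0, Q1, Q2, Q4}.
Not covered: Q3, Q5 — 2 platforms.

2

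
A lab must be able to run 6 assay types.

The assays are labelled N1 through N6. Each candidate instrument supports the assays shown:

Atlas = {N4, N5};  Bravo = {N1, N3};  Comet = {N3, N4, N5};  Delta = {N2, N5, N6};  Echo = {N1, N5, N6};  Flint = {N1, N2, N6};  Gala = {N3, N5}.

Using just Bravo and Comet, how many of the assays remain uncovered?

2

Union of Bravo, Comet = {N1, N3, N4, N5}.
Not covered: N2, N6 — 2 assays.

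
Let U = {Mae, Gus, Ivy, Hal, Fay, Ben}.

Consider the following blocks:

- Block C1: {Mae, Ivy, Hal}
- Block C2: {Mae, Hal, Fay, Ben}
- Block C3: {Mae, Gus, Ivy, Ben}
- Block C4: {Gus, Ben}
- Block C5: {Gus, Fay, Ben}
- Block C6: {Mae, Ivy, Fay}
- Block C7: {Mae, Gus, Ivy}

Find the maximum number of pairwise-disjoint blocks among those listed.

2

C1, C4 are pairwise disjoint (C1={Mae,Ivy,Hal}; C4={Gus,Ben}).
Every remaining block overlaps one of these, and no 3 of the listed blocks are pairwise disjoint, so 2 is the maximum.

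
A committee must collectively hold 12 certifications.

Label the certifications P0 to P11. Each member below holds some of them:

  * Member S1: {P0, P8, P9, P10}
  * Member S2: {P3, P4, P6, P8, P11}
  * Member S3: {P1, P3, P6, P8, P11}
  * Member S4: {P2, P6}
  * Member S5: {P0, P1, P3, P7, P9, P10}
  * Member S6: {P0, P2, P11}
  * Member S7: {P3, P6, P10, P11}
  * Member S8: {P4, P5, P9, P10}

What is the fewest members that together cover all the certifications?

4

Take {S3, S5, S6, S8}. Their union is {P0, P1, P2, P3, P4, P5, P6, P7, P8, P9, P10, P11}, which is all 12 certifications.
No 3 of the 8 members cover everything (all 56 combinations miss at least one certification), so 4 is optimal.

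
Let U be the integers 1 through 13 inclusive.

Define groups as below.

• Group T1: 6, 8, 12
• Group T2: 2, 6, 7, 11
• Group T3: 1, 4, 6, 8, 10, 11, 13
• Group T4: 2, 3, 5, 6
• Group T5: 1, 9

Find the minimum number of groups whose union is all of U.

Take {T1, T2, T3, T4, T5}. Their union is {1, 2, 3, 4, 5, 6, 7, 8, 9, 10, 11, 12, 13}, which is all 13 points.
No 4 of the 5 groups cover everything (all 5 combinations miss at least one point), so 5 is optimal.

5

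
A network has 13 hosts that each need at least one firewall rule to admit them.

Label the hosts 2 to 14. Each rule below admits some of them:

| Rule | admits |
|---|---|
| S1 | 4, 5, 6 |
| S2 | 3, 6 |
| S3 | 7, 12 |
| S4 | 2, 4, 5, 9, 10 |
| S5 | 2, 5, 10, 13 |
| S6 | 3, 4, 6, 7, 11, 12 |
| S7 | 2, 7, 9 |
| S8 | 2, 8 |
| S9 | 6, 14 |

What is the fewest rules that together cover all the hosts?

S4 and S5 and S6 and S8 and S9 together: S4 ∪ S5 ∪ S6 ∪ S8 ∪ S9 = {2, 3, 4, 5, 6, 7, 8, 9, 10, 11, 12, 13, 14} — every host is covered.
No 4 of the 9 rules cover everything (all 126 combinations miss at least one host), so 5 is optimal.

5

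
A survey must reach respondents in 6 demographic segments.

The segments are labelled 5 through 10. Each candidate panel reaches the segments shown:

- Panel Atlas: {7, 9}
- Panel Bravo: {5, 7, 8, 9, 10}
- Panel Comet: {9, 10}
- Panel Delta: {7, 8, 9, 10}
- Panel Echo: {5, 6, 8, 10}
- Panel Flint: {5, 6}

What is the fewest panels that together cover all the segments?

2

Take {Delta, Flint}. Their union is {5, 6, 7, 8, 9, 10}, which is all 6 segments.
No single panel has all 6 segments (the largest, Bravo, has 5), so 2 is optimal.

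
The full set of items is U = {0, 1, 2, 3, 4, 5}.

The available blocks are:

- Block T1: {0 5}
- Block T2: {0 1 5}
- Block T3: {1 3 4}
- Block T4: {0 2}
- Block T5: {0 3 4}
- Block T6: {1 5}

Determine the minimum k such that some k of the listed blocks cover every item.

3

Take {T1, T3, T4}. Their union is {0, 1, 2, 3, 4, 5}, which is all 6 items.
Only T4 contains 2, so T4 is forced; the remaining 4 items need at least 2 more blocks (each remaining block adds at most 3) — so at least 3 blocks are needed, and 3 is optimal.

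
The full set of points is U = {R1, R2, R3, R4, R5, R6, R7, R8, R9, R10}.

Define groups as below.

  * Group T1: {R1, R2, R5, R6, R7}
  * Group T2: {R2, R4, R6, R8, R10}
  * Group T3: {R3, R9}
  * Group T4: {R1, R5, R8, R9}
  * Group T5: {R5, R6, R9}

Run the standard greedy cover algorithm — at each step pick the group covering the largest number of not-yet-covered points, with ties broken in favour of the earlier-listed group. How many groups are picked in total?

3

Greedy: pick T1 (covers 5 new) → pick T2 (covers 3 new) → pick T3 (covers 2 new). Total picks: 3.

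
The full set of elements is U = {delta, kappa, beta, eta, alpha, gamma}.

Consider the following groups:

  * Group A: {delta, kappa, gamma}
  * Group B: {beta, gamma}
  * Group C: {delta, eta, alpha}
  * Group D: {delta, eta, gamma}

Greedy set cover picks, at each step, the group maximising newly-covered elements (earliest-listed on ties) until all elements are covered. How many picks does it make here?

Greedy: pick A (covers 3 new) → pick C (covers 2 new) → pick B (covers 1 new). Total picks: 3.

3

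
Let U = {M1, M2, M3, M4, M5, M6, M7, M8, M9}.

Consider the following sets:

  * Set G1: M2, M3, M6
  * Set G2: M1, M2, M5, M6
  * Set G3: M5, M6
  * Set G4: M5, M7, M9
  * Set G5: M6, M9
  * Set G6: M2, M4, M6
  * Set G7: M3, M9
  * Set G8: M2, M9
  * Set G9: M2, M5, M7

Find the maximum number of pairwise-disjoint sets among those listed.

G2, G7 are pairwise disjoint (G2={M1,M2,M5,M6}; G7={M3,M9}).
Every remaining set overlaps one of these, and no 3 of the listed sets are pairwise disjoint, so 2 is the maximum.

2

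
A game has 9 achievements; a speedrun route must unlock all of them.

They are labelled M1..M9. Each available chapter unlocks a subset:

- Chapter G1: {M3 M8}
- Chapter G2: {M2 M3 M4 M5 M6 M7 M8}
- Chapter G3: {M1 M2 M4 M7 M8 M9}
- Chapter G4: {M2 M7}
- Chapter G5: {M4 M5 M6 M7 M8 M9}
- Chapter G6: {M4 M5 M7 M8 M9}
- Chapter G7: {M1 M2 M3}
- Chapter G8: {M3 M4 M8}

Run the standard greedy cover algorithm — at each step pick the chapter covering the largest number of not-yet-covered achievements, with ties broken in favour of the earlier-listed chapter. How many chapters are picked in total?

Greedy: pick G2 (covers 7 new) → pick G3 (covers 2 new). Total picks: 2.

2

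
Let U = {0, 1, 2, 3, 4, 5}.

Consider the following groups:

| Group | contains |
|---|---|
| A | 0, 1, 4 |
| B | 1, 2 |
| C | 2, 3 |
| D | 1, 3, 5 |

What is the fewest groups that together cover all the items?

3

A, B, and D cover everything between them: the union {0, 1, 2, 3, 4, 5} is all of U.
Only A contains 0, so A is forced; the remaining 3 items need at least 2 more groups (each remaining group adds at most 2) — so at least 3 groups are needed, and 3 is optimal.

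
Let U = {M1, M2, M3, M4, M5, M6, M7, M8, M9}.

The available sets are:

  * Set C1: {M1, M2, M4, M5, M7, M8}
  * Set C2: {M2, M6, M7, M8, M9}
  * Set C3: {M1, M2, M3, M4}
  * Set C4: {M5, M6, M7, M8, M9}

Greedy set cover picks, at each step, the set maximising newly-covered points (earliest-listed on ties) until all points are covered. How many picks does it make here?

3

Greedy: pick C1 (covers 6 new) → pick C2 (covers 2 new) → pick C3 (covers 1 new). Total picks: 3.
(The true minimum cover uses only 2 sets, so greedy is not optimal here.)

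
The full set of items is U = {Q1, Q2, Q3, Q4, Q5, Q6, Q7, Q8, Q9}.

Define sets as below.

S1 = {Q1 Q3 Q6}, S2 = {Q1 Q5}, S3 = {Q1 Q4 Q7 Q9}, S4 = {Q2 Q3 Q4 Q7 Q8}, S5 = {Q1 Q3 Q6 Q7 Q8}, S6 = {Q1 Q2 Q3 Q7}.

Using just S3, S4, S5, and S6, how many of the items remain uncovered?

Union of S3, S4, S5, S6 = {Q1, Q2, Q3, Q4, Q6, Q7, Q8, Q9}.
Not covered: Q5 — 1 item.

1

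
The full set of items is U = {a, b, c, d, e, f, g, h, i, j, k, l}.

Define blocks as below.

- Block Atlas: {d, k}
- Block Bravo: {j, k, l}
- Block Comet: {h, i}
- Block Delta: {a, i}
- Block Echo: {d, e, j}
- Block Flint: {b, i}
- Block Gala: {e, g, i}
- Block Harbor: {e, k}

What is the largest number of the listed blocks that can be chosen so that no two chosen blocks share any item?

2

Atlas, Comet are pairwise disjoint (Atlas={d,k}; Comet={h,i}).
Every remaining block overlaps one of these, and no 3 of the listed blocks are pairwise disjoint, so 2 is the maximum.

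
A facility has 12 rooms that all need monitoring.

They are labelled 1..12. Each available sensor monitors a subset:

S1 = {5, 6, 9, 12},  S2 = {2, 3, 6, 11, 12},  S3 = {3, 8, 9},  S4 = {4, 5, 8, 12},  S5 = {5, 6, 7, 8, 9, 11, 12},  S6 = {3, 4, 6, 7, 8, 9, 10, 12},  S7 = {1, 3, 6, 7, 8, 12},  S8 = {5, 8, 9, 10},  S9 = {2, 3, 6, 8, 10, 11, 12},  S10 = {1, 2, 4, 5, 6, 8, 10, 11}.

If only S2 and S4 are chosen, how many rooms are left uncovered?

Union of S2, S4 = {2, 3, 4, 5, 6, 8, 11, 12}.
Not covered: 1, 7, 9, 10 — 4 rooms.

4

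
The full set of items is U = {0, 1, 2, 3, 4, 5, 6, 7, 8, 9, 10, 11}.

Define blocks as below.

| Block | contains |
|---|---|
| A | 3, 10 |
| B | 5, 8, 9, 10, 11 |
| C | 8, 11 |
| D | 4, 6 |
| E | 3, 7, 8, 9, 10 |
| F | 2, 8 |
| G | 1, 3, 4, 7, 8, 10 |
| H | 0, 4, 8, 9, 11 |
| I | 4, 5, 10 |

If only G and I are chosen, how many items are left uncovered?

5

Union of G, I = {1, 3, 4, 5, 7, 8, 10}.
Not covered: 0, 2, 6, 9, 11 — 5 items.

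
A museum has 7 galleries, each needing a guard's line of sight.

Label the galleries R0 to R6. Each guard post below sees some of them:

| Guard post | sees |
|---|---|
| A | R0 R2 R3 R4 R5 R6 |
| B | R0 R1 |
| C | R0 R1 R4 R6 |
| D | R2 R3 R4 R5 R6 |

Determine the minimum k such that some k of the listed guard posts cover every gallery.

A and B together: A ∪ B = {R0, R1, R2, R3, R4, R5, R6} — every gallery is covered.
No single guard post has all 7 galleries (the largest, A, has 6), so 2 is optimal.

2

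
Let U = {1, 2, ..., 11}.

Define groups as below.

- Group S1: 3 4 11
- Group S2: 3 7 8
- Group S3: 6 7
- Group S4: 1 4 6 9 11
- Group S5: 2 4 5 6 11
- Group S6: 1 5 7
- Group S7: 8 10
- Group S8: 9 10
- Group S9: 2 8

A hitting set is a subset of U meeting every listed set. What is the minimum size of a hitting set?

H = {2, 7, 10, 11} meets every group (each contains at least one member of H), and |H| = 4.
The groups S1, S6, S8, S9 are pairwise disjoint, so any hitting set needs a separate item for each — at least 4. Hence 4 is optimal.

4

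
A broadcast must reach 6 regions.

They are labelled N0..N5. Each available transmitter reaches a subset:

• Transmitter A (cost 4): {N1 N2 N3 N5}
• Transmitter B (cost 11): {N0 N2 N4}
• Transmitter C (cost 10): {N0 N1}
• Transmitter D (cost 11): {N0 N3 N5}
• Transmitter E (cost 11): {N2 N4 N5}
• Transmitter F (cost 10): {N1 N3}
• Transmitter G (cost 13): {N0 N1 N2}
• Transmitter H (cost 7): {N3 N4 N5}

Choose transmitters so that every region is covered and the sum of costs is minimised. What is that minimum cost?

15

A, B together cover every region (A ∪ B = {N0, N1, N2, N3, N4, N5}); total cost 4 + 11 = 15.
No covering selection has total cost below 15.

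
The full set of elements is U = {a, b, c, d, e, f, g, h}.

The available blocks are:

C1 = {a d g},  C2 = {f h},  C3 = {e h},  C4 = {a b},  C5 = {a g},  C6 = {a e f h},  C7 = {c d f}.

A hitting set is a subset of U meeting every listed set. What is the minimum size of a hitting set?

3

T = {a, d, h} meets every block (each contains at least one member of T), and |T| = 3.
The blocks C3, C4, C7 are pairwise disjoint, so any hitting set needs a separate element for each — at least 3. Hence 3 is optimal.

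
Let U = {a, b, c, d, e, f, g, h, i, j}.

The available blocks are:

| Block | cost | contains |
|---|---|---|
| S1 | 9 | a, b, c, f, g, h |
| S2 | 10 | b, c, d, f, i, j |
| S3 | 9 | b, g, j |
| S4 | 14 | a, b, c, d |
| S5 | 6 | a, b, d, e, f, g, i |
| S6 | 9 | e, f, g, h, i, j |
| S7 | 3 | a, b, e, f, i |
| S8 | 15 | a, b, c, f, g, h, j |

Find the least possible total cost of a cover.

S5, S8 together cover every element (S5 ∪ S8 = {a, b, c, d, e, f, g, h, i, j}); total cost 6 + 15 = 21.
The greedy pick S7, S1, S2 costs 22; no covering selection beats 21.

21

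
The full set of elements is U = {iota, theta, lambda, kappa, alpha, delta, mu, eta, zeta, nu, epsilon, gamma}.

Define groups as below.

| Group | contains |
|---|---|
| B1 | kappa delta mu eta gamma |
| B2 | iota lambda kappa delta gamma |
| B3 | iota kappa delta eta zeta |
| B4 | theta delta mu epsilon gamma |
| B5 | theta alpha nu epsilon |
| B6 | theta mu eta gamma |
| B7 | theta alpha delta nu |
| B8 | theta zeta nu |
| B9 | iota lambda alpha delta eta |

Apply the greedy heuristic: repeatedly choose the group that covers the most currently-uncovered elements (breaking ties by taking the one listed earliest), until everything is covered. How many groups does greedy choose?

Greedy: pick B1 (covers 5 new) → pick B5 (covers 4 new) → pick B2 (covers 2 new) → pick B3 (covers 1 new). Total picks: 4.

4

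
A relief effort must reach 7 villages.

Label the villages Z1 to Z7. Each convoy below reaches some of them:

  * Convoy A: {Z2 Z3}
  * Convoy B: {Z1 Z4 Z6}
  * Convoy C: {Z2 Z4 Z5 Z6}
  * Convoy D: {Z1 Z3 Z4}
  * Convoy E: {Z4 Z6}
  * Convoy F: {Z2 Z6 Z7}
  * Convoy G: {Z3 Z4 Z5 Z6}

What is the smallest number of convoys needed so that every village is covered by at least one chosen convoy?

3

Take {D, F, G}. Their union is {Z1, Z2, Z3, Z4, Z5, Z6, Z7}, which is all 7 villages.
Only F contains Z7, so F is forced; the remaining 4 villages need at least 2 more convoys (each remaining convoy adds at most 3) — so at least 3 convoys are needed, and 3 is optimal.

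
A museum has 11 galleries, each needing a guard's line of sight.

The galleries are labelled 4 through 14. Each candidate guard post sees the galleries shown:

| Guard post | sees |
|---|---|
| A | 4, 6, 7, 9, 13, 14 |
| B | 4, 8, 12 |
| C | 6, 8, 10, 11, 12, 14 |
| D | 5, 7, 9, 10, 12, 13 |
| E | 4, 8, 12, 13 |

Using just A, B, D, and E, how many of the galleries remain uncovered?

Union of A, B, D, E = {4, 5, 6, 7, 8, 9, 10, 12, 13, 14}.
Not covered: 11 — 1 gallery.

1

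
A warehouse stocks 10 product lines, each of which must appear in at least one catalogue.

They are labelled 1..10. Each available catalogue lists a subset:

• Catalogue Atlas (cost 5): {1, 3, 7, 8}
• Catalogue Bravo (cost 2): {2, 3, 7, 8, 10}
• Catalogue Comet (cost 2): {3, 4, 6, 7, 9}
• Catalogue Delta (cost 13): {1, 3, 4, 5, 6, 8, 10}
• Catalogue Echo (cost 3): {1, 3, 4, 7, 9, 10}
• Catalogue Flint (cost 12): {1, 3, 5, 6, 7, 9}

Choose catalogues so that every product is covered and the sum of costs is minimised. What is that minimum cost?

Bravo, Comet, Flint together cover every product (Bravo ∪ Comet ∪ Flint = {1, 2, 3, 4, 5, 6, 7, 8, 9, 10}); total cost 2 + 2 + 12 = 16.
The greedy pick Bravo, Comet, Echo, Flint costs 19; no covering selection beats 16.

16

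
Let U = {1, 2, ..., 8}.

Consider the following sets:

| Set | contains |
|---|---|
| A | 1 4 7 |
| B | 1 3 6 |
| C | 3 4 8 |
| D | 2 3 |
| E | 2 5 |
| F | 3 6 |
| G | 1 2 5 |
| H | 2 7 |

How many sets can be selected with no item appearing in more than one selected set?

3

A, E, F are pairwise disjoint (A={1,4,7}; E={2,5}; F={3,6}).
Every remaining set overlaps one of these, and no 4 of the listed sets are pairwise disjoint, so 3 is the maximum.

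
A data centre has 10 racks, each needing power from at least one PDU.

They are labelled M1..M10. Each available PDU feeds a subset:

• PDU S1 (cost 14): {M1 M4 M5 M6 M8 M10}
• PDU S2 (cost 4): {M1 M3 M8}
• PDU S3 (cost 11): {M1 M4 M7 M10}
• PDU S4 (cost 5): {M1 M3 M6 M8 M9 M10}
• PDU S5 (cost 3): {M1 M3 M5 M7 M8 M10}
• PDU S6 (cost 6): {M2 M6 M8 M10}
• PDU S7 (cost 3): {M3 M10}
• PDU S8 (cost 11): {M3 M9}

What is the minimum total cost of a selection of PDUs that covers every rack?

25

S3, S4, S5, S6 together cover every rack (S3 ∪ S4 ∪ S5 ∪ S6 = {M1, M2, M3, M4, M5, M6, M7, M8, M9, M10}); total cost 11 + 5 + 3 + 6 = 25.
No covering selection has total cost below 25.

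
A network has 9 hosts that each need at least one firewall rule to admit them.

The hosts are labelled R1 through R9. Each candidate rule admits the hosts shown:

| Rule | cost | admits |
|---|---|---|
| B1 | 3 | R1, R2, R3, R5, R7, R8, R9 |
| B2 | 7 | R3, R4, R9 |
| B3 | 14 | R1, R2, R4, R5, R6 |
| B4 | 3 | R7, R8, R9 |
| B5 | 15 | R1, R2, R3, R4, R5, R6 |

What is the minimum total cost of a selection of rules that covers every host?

17

B1, B3 together cover every host (B1 ∪ B3 = {R1, R2, R3, R4, R5, R6, R7, R8, R9}); total cost 3 + 14 = 17.
The greedy pick B1, B2, B3 costs 24; no covering selection beats 17.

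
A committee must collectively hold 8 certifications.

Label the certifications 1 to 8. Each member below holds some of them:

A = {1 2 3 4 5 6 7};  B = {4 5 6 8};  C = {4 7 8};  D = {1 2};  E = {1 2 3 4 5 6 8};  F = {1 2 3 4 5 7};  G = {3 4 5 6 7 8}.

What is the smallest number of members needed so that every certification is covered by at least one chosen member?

A and E together: A ∪ E = {1, 2, 3, 4, 5, 6, 7, 8} — every certification is covered.
No single member has all 8 certifications (the largest, A, has 7), so 2 is optimal.

2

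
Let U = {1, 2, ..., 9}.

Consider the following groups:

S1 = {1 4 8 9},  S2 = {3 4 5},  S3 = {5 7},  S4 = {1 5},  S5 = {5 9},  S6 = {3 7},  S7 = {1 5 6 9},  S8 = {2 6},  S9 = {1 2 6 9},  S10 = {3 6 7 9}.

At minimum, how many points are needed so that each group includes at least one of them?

The 4 points {5, 6, 7, 8} hit every group.
No choice of 3 points meets every group, so 4 is the minimum.

4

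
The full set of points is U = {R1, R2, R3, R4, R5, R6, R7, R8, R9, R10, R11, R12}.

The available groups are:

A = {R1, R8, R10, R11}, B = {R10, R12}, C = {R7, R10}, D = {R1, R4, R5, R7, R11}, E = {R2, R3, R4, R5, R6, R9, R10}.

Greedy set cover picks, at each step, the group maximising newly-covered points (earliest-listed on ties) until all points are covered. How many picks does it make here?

Greedy: pick E (covers 7 new) → pick A (covers 3 new) → pick B (covers 1 new) → pick C (covers 1 new). Total picks: 4.

4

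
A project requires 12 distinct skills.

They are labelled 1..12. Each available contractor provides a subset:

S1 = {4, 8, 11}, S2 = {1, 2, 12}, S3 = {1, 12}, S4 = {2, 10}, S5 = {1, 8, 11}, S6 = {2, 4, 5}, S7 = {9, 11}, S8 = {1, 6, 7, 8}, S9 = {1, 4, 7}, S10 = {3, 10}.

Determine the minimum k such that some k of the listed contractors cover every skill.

S3 and S6 and S7 and S8 and S10 together: S3 ∪ S6 ∪ S7 ∪ S8 ∪ S10 = {1, 2, 3, 4, 5, 6, 7, 8, 9, 10, 11, 12} — every skill is covered.
No 4 of the 10 contractors cover everything (all 210 combinations miss at least one skill), so 5 is optimal.

5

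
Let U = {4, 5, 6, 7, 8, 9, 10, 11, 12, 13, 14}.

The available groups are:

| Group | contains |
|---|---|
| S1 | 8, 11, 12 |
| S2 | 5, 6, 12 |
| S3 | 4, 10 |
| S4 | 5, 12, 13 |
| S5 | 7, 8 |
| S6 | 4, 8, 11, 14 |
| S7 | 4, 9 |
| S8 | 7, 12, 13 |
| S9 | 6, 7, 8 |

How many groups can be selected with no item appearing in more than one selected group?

3

S3, S4, S5 are pairwise disjoint (S3={4,10}; S4={5,12,13}; S5={7,8}).
Every remaining group overlaps one of these, and no 4 of the listed groups are pairwise disjoint, so 3 is the maximum.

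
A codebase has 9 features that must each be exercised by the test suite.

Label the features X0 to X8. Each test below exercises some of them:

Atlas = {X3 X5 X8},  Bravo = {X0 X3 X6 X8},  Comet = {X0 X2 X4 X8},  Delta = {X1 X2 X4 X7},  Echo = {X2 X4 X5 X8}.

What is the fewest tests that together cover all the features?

3

Take {Atlas, Bravo, Delta}. Their union is {X0, X1, X2, X3, X4, X5, X6, X7, X8}, which is all 9 features.
Each test has at most 4 features, and 2·4 = 8 < 9 — so at least 3 tests are needed, and 3 is optimal.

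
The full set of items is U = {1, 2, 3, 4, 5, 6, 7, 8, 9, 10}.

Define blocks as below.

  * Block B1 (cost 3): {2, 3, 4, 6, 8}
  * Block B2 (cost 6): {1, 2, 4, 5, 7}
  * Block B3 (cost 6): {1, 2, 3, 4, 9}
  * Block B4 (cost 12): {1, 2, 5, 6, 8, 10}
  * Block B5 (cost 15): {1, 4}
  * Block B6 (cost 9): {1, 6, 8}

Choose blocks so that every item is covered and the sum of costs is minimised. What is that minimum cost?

24

B2, B3, B4 together cover every item (B2 ∪ B3 ∪ B4 = {1, 2, 3, 4, 5, 6, 7, 8, 9, 10}); total cost 6 + 6 + 12 = 24.
The greedy pick B1, B2, B3, B4 costs 27; no covering selection beats 24.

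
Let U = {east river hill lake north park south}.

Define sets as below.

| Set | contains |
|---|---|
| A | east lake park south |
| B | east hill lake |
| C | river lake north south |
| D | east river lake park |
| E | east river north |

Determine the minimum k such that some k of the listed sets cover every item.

B and C and D together: B ∪ C ∪ D = {east, river, hill, lake, north, park, south} — every item is covered.
Only B contains hill, so B is forced; the remaining 4 items need at least 2 more sets (each remaining set adds at most 3) — so at least 3 sets are needed, and 3 is optimal.

3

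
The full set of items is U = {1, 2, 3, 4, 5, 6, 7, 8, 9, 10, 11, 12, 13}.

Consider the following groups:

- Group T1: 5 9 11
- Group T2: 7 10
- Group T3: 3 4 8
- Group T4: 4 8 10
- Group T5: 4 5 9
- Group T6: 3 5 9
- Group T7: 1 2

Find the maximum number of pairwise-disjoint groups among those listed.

T1, T2, T3, T7 are pairwise disjoint (T1={5,9,11}; T2={7,10}; T3={3,4,8}; T7={1,2}).
Every remaining group overlaps one of these, and no 5 of the listed groups are pairwise disjoint, so 4 is the maximum.

4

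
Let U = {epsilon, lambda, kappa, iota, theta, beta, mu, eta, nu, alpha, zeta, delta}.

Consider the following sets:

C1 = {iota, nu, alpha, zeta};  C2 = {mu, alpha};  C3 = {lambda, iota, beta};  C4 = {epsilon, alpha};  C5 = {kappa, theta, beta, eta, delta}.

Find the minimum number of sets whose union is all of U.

C1 and C2 and C3 and C4 and C5 together: C1 ∪ C2 ∪ C3 ∪ C4 ∪ C5 = {epsilon, lambda, kappa, iota, theta, beta, mu, eta, nu, alpha, zeta, delta} — every element is covered.
No 4 of the 5 sets cover everything (all 5 combinations miss at least one element), so 5 is optimal.

5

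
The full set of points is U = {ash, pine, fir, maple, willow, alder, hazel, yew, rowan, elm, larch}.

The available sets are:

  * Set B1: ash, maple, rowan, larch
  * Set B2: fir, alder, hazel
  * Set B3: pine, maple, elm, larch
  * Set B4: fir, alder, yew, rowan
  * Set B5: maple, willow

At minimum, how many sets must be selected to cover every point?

Take {B1, B2, B3, B4, B5}. Their union is {ash, pine, fir, maple, willow, alder, hazel, yew, rowan, elm, larch}, which is all 11 points.
No 4 of the 5 sets cover everything (all 5 combinations miss at least one point), so 5 is optimal.

5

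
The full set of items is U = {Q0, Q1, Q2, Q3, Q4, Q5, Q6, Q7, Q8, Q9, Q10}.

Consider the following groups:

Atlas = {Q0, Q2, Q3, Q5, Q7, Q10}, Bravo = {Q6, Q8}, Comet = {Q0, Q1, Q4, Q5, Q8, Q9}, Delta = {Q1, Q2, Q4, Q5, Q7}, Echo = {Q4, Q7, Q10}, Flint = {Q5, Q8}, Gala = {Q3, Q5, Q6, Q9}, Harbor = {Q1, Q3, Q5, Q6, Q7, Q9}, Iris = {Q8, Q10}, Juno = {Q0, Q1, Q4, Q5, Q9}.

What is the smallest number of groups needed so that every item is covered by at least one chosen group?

Atlas, Comet, and Harbor cover everything between them: the union {Q0, Q1, Q2, Q3, Q4, Q5, Q6, Q7, Q8, Q9, Q10} is all of U.
No 2 of the 10 groups cover everything (all 45 combinations miss at least one item), so 3 is optimal.

3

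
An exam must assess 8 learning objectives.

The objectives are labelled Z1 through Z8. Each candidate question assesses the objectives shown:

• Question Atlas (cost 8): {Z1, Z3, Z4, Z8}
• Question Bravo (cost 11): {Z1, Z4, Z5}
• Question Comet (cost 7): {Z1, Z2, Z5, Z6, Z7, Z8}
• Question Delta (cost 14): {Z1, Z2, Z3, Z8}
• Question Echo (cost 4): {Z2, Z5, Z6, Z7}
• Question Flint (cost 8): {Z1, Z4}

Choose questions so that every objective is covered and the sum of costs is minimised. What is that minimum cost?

12

Atlas, Echo together cover every objective (Atlas ∪ Echo = {Z1, Z2, Z3, Z4, Z5, Z6, Z7, Z8}); total cost 8 + 4 = 12.
No covering selection has total cost below 12.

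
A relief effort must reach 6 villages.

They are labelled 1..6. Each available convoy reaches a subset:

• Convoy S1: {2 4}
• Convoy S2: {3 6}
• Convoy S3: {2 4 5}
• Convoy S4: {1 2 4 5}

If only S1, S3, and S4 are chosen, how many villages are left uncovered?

Union of S1, S3, S4 = {1, 2, 4, 5}.
Not covered: 3, 6 — 2 villages.

2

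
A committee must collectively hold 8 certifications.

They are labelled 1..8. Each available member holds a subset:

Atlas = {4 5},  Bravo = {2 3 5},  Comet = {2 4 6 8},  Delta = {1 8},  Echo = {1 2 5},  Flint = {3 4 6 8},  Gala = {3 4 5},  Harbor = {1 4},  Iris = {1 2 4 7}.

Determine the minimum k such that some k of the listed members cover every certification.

Take {Bravo, Flint, Iris}. Their union is {1, 2, 3, 4, 5, 6, 7, 8}, which is all 8 certifications.
Only Iris contains 7, so Iris is forced; the remaining 4 certifications need at least 2 more members (each remaining member adds at most 3) — so at least 3 members are needed, and 3 is optimal.

3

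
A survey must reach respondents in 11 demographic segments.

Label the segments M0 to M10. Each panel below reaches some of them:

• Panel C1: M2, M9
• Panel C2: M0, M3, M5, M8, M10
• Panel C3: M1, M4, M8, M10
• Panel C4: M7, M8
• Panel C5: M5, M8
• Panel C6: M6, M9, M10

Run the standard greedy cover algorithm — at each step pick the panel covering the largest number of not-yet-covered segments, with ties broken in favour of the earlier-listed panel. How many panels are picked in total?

5

Greedy: pick C2 (covers 5 new) → pick C1 (covers 2 new) → pick C3 (covers 2 new) → pick C4 (covers 1 new) → pick C6 (covers 1 new). Total picks: 5.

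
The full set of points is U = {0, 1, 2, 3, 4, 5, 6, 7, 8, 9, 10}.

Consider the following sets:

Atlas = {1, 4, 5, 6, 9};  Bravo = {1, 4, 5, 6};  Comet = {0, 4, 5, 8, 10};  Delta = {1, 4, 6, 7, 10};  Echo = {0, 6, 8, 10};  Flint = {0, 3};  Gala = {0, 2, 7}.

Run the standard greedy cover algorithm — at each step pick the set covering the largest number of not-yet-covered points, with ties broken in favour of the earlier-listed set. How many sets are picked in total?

Greedy: pick Atlas (covers 5 new) → pick Comet (covers 3 new) → pick Gala (covers 2 new) → pick Flint (covers 1 new). Total picks: 4.

4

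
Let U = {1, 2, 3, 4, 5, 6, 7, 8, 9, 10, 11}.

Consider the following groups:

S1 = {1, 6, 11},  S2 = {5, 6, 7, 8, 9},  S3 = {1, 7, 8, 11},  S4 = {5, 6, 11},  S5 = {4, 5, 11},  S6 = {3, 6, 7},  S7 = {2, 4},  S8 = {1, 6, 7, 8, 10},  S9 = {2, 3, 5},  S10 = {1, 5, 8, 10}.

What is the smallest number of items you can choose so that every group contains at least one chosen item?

4

H = {4, 5, 6, 11} meets every group (each contains at least one member of H), and |H| = 4.
No choice of 3 items meets every group, so 4 is the minimum.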